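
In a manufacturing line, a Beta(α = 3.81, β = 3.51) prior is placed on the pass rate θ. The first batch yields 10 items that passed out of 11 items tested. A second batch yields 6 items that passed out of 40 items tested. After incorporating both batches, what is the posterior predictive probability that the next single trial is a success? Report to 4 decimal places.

0.3397

The Beta prior is conjugate to a Binomial/Bernoulli likelihood; the update adds successes to α and failures to β.
After batch 1: Beta(3.81+10, 3.51+1) = Beta(13.81, 4.51).
After batch 2: Beta(13.81+6, 4.51+34) = Beta(19.81, 38.51).
For a single future Bernoulli trial, P(success | data) = α/(α+β) = 0.3397.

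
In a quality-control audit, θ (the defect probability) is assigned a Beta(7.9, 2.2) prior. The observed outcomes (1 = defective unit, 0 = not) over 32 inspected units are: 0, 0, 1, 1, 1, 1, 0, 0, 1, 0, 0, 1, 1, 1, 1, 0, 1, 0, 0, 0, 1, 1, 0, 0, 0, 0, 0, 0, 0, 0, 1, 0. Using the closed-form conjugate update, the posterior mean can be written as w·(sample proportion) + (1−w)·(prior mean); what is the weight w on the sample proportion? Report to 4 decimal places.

The Beta prior is conjugate to a Binomial/Bernoulli likelihood; the update adds successes to α and failures to β.
Posterior mean = (α₀+k)/(α₀+β₀+n) = [n/(α₀+β₀+n)]·(k/n) + [(α₀+β₀)/(α₀+β₀+n)]·α₀/(α₀+β₀), so only n and the prior enter the weight.
The weight on the data is w = n/(α₀+β₀+n) = 32/(7.9+2.2+32) = 32/42.1 = 0.7601.

0.7601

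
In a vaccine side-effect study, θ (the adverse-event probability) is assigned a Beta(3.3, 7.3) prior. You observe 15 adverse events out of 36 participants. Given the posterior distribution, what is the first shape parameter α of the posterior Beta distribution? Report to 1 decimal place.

18.3

The Beta prior is conjugate to a Binomial/Bernoulli likelihood; the update adds successes to α and failures to β.
Posterior: Beta(α+k, β+n−k) = Beta(3.3+15, 7.3+21) = Beta(18.3, 28.3).
Posterior α = 18.3.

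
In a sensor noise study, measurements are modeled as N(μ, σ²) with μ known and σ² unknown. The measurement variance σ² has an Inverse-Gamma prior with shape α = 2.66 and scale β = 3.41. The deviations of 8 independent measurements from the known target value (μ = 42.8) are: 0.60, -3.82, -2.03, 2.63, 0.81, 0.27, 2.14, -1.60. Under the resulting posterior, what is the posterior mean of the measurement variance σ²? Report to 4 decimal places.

With known mean μ and an Inverse-Gamma(α, β) prior on σ², the Normal likelihood is conjugate: posterior is Inv-Gamma(α + n/2, β + Σ(xᵢ−μ)²/2).
Σ(xᵢ−μ)² = (0.60)² + (-3.82)² + (-2.03)² + (2.63)² + (0.81)² + (0.27)² + (2.14)² + (-1.60)² = 33.8588.
Posterior: Inv-Gamma(2.66 + 8/2, 3.41 + 33.8588/2) = Inv-Gamma(6.66, 20.33940).
E[σ²|data] = β/(α−1) = 20.33940/5.66 = 3.5935.

3.5935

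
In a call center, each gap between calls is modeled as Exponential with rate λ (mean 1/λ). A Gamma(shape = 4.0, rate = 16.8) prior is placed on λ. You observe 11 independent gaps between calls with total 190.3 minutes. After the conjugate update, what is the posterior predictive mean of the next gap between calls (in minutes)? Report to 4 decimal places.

With a Gamma(shape α, rate β) prior on the exponential rate λ, the posterior after n observations with total T = Σxᵢ is Gamma(α+n, β+T).
Posterior: Gamma(4.0+11, 16.8+190.3) = Gamma(15.0, 207.1).
The predictive distribution for the next observation is Lomax; its mean is β/(α−1) = 207.1/14.0 = 14.7929.

14.7929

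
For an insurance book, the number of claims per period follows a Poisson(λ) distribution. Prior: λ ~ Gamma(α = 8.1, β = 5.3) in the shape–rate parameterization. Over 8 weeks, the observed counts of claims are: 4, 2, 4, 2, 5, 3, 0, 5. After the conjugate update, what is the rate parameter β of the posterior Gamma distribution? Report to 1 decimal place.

13.3

With a Gamma(shape α, rate β) prior, the Poisson likelihood is conjugate: the posterior is Gamma(α + ΣXᵢ, β + n).
Sum of counts S = 25 over n = 8 weeks.
Posterior: Gamma(α+S, β+n) = Gamma(8.1+25, 5.3+8) = Gamma(33.1, 13.3).
Posterior β = 13.3.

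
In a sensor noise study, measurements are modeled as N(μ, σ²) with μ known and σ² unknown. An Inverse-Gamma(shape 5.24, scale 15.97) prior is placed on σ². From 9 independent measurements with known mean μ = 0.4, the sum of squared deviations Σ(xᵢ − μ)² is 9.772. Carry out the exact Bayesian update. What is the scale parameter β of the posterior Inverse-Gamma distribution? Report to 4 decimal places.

20.8560

With known mean μ and an Inverse-Gamma(α, β) prior on σ², the Normal likelihood is conjugate: posterior is Inv-Gamma(α + n/2, β + Σ(xᵢ−μ)²/2).
Posterior: Inv-Gamma(5.24 + 9/2, 15.97 + 9.772/2) = Inv-Gamma(9.74, 20.8560).
Posterior β = 20.8560.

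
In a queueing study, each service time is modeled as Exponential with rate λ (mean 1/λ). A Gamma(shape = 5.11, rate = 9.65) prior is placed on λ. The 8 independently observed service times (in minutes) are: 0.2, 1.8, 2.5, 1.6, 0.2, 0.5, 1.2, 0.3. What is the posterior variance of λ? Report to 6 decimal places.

With a Gamma(shape α, rate β) prior on the exponential rate λ, the posterior after n observations with total T = Σxᵢ is Gamma(α+n, β+T).
Sum of observations T = 8.3 minutes; n = 8.
Posterior: Gamma(5.11+8, 9.65+8.3) = Gamma(13.11, 17.95).
Var = α/β² = 0.040689.

0.040689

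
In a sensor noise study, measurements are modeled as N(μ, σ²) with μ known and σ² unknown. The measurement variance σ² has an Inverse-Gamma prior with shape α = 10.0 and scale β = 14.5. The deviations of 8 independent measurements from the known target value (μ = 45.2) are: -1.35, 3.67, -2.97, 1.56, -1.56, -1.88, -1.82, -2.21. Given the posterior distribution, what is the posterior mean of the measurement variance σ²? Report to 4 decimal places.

2.6812

With known mean μ and an Inverse-Gamma(α, β) prior on σ², the Normal likelihood is conjugate: posterior is Inv-Gamma(α + n/2, β + Σ(xᵢ−μ)²/2).
Σ(xᵢ−μ)² = (-1.35)² + (3.67)² + (-2.97)² + (1.56)² + (-1.56)² + (-1.88)² + (-1.82)² + (-2.21)² = 40.7104.
Posterior: Inv-Gamma(10.0 + 8/2, 14.5 + 40.7104/2) = Inv-Gamma(14.00, 34.85520).
E[σ²|data] = β/(α−1) = 34.85520/13.00 = 2.6812.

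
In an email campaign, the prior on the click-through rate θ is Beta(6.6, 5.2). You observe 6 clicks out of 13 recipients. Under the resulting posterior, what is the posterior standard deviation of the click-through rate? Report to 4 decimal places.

The Beta prior is conjugate to a Binomial/Bernoulli likelihood; the update adds successes to α and failures to β.
Posterior: Beta(α+k, β+n−k) = Beta(6.6+6, 5.2+7) = Beta(12.6, 12.2).
Var = αβ/((α+β)²(α+β+1)) = 12.6·12.2/(24.8²·25.8) = 0.00968740; SD = √0.00968740 = 0.0984.

0.0984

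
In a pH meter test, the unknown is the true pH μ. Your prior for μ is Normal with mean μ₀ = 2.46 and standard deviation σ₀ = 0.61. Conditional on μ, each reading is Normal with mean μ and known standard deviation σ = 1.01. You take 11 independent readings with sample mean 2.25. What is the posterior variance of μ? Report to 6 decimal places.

For Normal data with known variance σ², a Normal(μ₀, σ₀²) prior on μ is conjugate. Posterior precision = 1/σ₀² + n/σ²; posterior mean is the precision-weighted average of μ₀ and x̄.
σ₀² = 0.61² = 0.3721, σ² = 1.01² = 1.0201; σ² + n·σ₀² = 1.0201 + 11·0.3721 = 5.1132.
Posterior precision = 1/σ₀² + n/σ² = 1/0.3721 + 11/1.0201 = (σ² + n·σ₀²)/(σ₀²σ²) = 5.1132/(0.3721·1.0201); posterior variance σₙ² = σ₀²σ²/(σ² + n·σ₀²) = 0.3721·1.0201/5.1132 = 0.074235.

0.074235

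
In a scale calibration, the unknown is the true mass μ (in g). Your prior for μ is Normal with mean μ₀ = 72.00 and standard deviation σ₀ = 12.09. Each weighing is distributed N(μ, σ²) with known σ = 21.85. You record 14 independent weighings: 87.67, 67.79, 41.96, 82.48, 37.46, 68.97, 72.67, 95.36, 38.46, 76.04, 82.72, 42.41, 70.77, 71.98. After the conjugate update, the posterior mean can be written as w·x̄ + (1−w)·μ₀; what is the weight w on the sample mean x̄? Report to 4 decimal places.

For Normal data with known variance σ², a Normal(μ₀, σ₀²) prior on μ is conjugate. Posterior precision = 1/σ₀² + n/σ²; posterior mean is the precision-weighted average of μ₀ and x̄.
σ₀² = 12.09² = 146.1681, σ² = 21.85² = 477.4225. Prior precision 1/σ₀² = 1/146.1681; data precision n/σ² = 14/477.4225.
w = (n/σ²)/(1/σ₀² + n/σ²) = n·σ₀²/(σ² + n·σ₀²) = 14·146.1681/(477.4225 + 14·146.1681) = 2046.3534/2523.7759 = 0.8108.

0.8108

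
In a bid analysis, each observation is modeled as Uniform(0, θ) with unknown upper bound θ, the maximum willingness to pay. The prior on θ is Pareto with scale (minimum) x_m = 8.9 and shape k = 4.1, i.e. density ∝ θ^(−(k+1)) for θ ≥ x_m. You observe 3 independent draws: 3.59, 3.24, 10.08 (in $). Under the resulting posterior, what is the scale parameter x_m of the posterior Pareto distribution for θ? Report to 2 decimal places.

10.08

A Pareto(scale x_m, shape k) prior on the upper bound θ of Uniform(0, θ) is conjugate: posterior is Pareto(max(x_m, max xᵢ), k + n).
Sample maximum = 10.08; prior scale x_m = 8.9 → posterior scale = max = 10.08.
Posterior shape = 4.1 + 3 = 7.1.
Posterior scale x_m = 10.08.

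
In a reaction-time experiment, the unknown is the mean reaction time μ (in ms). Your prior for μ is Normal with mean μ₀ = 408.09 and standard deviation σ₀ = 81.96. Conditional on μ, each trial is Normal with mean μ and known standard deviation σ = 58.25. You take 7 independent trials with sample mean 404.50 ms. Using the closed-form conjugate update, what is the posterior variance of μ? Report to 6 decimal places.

452.100163

For Normal data with known variance σ², a Normal(μ₀, σ₀²) prior on μ is conjugate. Posterior precision = 1/σ₀² + n/σ²; posterior mean is the precision-weighted average of μ₀ and x̄.
σ₀² = 81.96² = 6717.4416, σ² = 58.25² = 3393.0625; σ² + n·σ₀² = 3393.0625 + 7·6717.4416 = 50415.1537.
Posterior precision = 1/σ₀² + n/σ² = 1/6717.4416 + 7/3393.0625 = (σ² + n·σ₀²)/(σ₀²σ²) = 50415.1537/(6717.4416·3393.0625); posterior variance σₙ² = σ₀²σ²/(σ² + n·σ₀²) = 6717.4416·3393.0625/50415.1537 = 452.100163.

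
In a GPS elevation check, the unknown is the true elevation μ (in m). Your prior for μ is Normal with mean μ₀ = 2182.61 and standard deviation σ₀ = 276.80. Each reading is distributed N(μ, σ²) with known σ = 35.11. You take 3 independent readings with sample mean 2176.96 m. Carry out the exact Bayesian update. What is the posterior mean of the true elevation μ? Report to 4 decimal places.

2176.9901

For Normal data with known variance σ², a Normal(μ₀, σ₀²) prior on μ is conjugate. Posterior precision = 1/σ₀² + n/σ²; posterior mean is the precision-weighted average of μ₀ and x̄.
n·x̄ = 3·2176.96 = 6530.88.
σ₀² = 276.80² = 76618.24, σ² = 35.11² = 1232.7121; σ² + n·σ₀² = 1232.7121 + 3·76618.24 = 231087.4321.
Posterior mean = (μ₀/σ₀² + n·x̄/σ²)/(1/σ₀² + n/σ²) = (σ²·μ₀ + σ₀²·n·x̄)/(σ² + n·σ₀²) = (1232.7121·2182.61 + 76618.24·6530.88)/231087.4321 = 503075061.007781/231087.4321 = 2176.9901.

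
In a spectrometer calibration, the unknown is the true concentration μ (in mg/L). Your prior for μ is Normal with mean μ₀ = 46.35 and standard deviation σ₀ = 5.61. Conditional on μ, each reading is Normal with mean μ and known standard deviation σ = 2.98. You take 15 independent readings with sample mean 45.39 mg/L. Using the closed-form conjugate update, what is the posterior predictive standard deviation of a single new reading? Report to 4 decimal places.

For Normal data with known variance σ², a Normal(μ₀, σ₀²) prior on μ is conjugate. Posterior precision = 1/σ₀² + n/σ²; posterior mean is the precision-weighted average of μ₀ and x̄.
σ₀² = 5.61² = 31.4721, σ² = 2.98² = 8.8804; σ² + n·σ₀² = 8.8804 + 15·31.4721 = 480.9619.
Posterior precision = 1/σ₀² + n/σ² = 1/31.4721 + 15/8.8804 = (σ² + n·σ₀²)/(σ₀²σ²) = 480.9619/(31.4721·8.8804); posterior variance σₙ² = σ₀²σ²/(σ² + n·σ₀²) = 31.4721·8.8804/480.9619 = 0.581096.
Predictive variance for one new observation = σₙ² + σ² = 31.4721·8.8804/480.9619 + 8.8804 = σ²·(σ₀² + 480.9619)/480.9619 = 8.8804·512.434/480.9619 = 9.461496; SD = √(8.8804·512.434/480.9619) = 3.0760.

3.0760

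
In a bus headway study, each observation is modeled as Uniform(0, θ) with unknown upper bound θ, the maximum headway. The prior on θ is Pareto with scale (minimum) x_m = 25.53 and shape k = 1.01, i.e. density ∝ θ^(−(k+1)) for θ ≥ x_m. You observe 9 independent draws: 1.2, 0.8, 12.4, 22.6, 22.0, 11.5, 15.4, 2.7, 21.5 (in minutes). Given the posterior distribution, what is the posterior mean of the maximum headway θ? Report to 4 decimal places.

28.3635

A Pareto(scale x_m, shape k) prior on the upper bound θ of Uniform(0, θ) is conjugate: posterior is Pareto(max(x_m, max xᵢ), k + n).
Sample maximum = 22.6; prior scale x_m = 25.53 → posterior scale = max = 25.53.
Posterior shape = 1.01 + 9 = 10.01.
E[θ|data] = k·x_m/(k−1) = 10.01·25.53/9.01 = 28.3635.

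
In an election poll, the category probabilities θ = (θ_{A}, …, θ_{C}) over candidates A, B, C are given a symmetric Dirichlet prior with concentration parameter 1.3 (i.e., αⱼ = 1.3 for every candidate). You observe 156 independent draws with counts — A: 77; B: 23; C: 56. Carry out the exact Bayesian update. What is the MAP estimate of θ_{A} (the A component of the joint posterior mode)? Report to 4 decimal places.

0.4927

The Dirichlet prior is conjugate to the Multinomial likelihood: each posterior αⱼ = prior αⱼ + observed count nⱼ.
Posterior concentration: (78.3, 24.3, 57.3), total = 159.9.
Joint mode component: (α_{A}−1)/(Σα−K) = 77.3/156.9 = 0.4927.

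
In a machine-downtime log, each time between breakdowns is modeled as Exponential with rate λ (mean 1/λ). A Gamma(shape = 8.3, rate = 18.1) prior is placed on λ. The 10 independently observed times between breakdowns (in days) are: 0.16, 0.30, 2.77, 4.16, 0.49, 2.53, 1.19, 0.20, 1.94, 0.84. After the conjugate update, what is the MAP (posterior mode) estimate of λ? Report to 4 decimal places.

With a Gamma(shape α, rate β) prior on the exponential rate λ, the posterior after n observations with total T = Σxᵢ is Gamma(α+n, β+T).
Sum of observations T = 14.58 days; n = 10.
Posterior: Gamma(8.3+10, 18.1+14.58) = Gamma(18.3, 32.68).
Mode = (α−1)/β = 0.5294.

0.5294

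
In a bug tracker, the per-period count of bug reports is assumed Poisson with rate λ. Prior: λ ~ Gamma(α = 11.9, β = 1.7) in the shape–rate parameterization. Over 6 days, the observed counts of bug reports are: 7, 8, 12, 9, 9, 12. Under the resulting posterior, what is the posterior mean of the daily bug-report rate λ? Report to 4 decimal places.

8.9481

With a Gamma(shape α, rate β) prior, the Poisson likelihood is conjugate: the posterior is Gamma(α + ΣXᵢ, β + n).
Sum of counts S = 57 over n = 6 days.
Posterior: Gamma(α+S, β+n) = Gamma(11.9+57, 1.7+6) = Gamma(68.9, 7.7).
Posterior mean = α/β = 68.9/7.7 = 8.9481.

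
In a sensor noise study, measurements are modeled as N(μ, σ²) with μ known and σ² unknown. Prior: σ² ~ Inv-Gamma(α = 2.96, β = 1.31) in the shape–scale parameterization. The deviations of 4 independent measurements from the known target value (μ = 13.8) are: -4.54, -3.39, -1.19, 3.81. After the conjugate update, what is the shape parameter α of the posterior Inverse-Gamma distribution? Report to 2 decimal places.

With known mean μ and an Inverse-Gamma(α, β) prior on σ², the Normal likelihood is conjugate: posterior is Inv-Gamma(α + n/2, β + Σ(xᵢ−μ)²/2).
Σ(xᵢ−μ)² = (-4.54)² + (-3.39)² + (-1.19)² + (3.81)² = 48.0359.
Posterior: Inv-Gamma(2.96 + 4/2, 1.31 + 48.0359/2) = Inv-Gamma(4.96, 25.32795).
Posterior α = 4.96.

4.96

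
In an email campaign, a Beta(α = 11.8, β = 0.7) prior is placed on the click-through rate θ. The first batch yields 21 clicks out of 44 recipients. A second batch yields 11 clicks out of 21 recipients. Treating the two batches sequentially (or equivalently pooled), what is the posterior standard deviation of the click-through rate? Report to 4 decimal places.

The Beta prior is conjugate to a Binomial/Bernoulli likelihood; the update adds successes to α and failures to β.
After batch 1: Beta(11.8+21, 0.7+23) = Beta(32.8, 23.7).
After batch 2: Beta(32.8+11, 23.7+10) = Beta(43.8, 33.7).
Var = αβ/((α+β)²(α+β+1)) = 43.8·33.7/(77.5²·78.5) = 0.00313062; SD = √0.00313062 = 0.0560.

0.0560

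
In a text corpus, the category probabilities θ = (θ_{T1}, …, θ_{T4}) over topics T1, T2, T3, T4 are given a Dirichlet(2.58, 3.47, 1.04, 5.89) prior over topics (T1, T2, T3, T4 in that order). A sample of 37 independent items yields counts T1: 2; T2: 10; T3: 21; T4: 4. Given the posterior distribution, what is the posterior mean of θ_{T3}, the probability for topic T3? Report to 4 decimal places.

0.4410

The Dirichlet prior is conjugate to the Multinomial likelihood: each posterior αⱼ = prior αⱼ + observed count nⱼ.
Posterior concentration: (4.58, 13.47, 22.04, 9.89), total = 49.98.
E[θ_{T3}|data] = α_{T3}/Σα = 22.04/49.98 = 0.4410.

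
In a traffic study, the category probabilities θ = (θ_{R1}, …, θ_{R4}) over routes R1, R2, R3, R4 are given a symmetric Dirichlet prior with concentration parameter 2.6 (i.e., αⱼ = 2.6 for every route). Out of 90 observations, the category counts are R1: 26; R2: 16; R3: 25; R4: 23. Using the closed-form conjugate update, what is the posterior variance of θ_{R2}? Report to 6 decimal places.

0.001489

The Dirichlet prior is conjugate to the Multinomial likelihood: each posterior αⱼ = prior αⱼ + observed count nⱼ.
Posterior concentration: (28.6, 18.6, 27.6, 25.6), total = 100.4.
Var[θ_j] = α_j(Σα−α_j)/((Σα)²(Σα+1)) = 18.6·81.8/(100.4²·101.4) = 0.001489.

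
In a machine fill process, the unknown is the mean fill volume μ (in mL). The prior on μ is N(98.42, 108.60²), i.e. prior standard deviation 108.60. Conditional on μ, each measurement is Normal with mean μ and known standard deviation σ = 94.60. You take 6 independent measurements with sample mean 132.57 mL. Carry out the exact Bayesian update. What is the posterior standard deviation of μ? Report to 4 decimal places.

36.3879

For Normal data with known variance σ², a Normal(μ₀, σ₀²) prior on μ is conjugate. Posterior precision = 1/σ₀² + n/σ²; posterior mean is the precision-weighted average of μ₀ and x̄.
σ₀² = 108.60² = 11793.96, σ² = 94.60² = 8949.16; σ² + n·σ₀² = 8949.16 + 6·11793.96 = 79712.92.
Posterior precision = 1/σ₀² + n/σ² = 1/11793.96 + 6/8949.16 = (σ² + n·σ₀²)/(σ₀²σ²) = 79712.92/(11793.96·8949.16); posterior variance σₙ² = σ₀²σ²/(σ² + n·σ₀²) = 11793.96·8949.16/79712.92 = 1324.076888.
Posterior SD = √σₙ² = √(11793.96·8949.16/79712.92) = 36.3879.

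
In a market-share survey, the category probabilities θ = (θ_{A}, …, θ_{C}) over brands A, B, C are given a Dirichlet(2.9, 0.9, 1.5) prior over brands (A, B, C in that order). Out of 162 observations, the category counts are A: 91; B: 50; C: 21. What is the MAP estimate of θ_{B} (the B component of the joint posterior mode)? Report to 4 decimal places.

0.3037

The Dirichlet prior is conjugate to the Multinomial likelihood: each posterior αⱼ = prior αⱼ + observed count nⱼ.
Posterior concentration: (93.9, 50.9, 22.5), total = 167.3.
Joint mode component: (α_{B}−1)/(Σα−K) = 49.9/164.3 = 0.3037.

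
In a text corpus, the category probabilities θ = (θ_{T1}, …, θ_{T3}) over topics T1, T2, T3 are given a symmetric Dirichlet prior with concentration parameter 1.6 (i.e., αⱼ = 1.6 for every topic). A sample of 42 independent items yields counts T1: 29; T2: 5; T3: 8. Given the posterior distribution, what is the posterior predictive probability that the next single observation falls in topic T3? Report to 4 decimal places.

0.2051

The Dirichlet prior is conjugate to the Multinomial likelihood: each posterior αⱼ = prior αⱼ + observed count nⱼ.
Posterior concentration: (30.6, 6.6, 9.6), total = 46.8.
P(next = T3 | data) = α_{T3}/Σα = 0.2051.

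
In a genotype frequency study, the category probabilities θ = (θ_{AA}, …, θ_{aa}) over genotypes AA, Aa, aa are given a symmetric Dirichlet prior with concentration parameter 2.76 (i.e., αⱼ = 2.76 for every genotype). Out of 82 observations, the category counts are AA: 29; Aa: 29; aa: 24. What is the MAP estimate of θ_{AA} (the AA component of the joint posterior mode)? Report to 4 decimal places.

The Dirichlet prior is conjugate to the Multinomial likelihood: each posterior αⱼ = prior αⱼ + observed count nⱼ.
Posterior concentration: (31.76, 31.76, 26.76), total = 90.28.
Joint mode component: (α_{AA}−1)/(Σα−K) = 30.76/87.28 = 0.3524.

0.3524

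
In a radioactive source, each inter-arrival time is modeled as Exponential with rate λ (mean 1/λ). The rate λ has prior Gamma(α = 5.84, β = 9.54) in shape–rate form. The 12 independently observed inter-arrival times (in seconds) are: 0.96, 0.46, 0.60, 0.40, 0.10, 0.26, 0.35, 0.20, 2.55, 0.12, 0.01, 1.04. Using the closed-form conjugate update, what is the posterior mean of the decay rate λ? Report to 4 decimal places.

With a Gamma(shape α, rate β) prior on the exponential rate λ, the posterior after n observations with total T = Σxᵢ is Gamma(α+n, β+T).
Sum of observations T = 7.05 seconds; n = 12.
Posterior: Gamma(5.84+12, 9.54+7.05) = Gamma(17.84, 16.59).
Posterior mean of λ = α/β = 17.84/16.59 = 1.0753.

1.0753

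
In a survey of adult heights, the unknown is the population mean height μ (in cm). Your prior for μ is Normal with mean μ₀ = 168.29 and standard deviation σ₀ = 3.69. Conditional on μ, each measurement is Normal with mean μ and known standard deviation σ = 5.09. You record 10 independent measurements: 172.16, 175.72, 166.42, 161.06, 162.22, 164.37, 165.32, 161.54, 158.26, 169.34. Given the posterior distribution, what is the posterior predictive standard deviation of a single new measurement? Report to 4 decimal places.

5.2995

For Normal data with known variance σ², a Normal(μ₀, σ₀²) prior on μ is conjugate. Posterior precision = 1/σ₀² + n/σ²; posterior mean is the precision-weighted average of μ₀ and x̄.
σ₀² = 3.69² = 13.6161, σ² = 5.09² = 25.9081; σ² + n·σ₀² = 25.9081 + 10·13.6161 = 162.0691.
Posterior precision = 1/σ₀² + n/σ² = 1/13.6161 + 10/25.9081 = (σ² + n·σ₀²)/(σ₀²σ²) = 162.0691/(13.6161·25.9081); posterior variance σₙ² = σ₀²σ²/(σ² + n·σ₀²) = 13.6161·25.9081/162.0691 = 2.176647.
Predictive variance for one new observation = σₙ² + σ² = 13.6161·25.9081/162.0691 + 25.9081 = σ²·(σ₀² + 162.0691)/162.0691 = 25.9081·175.6852/162.0691 = 28.084747; SD = √(25.9081·175.6852/162.0691) = 5.2995.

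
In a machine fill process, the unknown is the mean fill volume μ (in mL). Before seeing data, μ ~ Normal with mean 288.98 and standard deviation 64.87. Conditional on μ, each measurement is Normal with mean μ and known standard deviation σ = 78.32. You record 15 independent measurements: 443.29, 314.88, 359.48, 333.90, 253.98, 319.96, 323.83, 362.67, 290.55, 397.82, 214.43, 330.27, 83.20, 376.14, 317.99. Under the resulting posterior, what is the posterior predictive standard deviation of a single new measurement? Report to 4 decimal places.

For Normal data with known variance σ², a Normal(μ₀, σ₀²) prior on μ is conjugate. Posterior precision = 1/σ₀² + n/σ²; posterior mean is the precision-weighted average of μ₀ and x̄.
σ₀² = 64.87² = 4208.1169, σ² = 78.32² = 6134.0224; σ² + n·σ₀² = 6134.0224 + 15·4208.1169 = 69255.7759.
Posterior precision = 1/σ₀² + n/σ² = 1/4208.1169 + 15/6134.0224 = (σ² + n·σ₀²)/(σ₀²σ²) = 69255.7759/(4208.1169·6134.0224); posterior variance σₙ² = σ₀²σ²/(σ² + n·σ₀²) = 4208.1169·6134.0224/69255.7759 = 372.715243.
Predictive variance for one new observation = σₙ² + σ² = 4208.1169·6134.0224/69255.7759 + 6134.0224 = σ²·(σ₀² + 69255.7759)/69255.7759 = 6134.0224·73463.8928/69255.7759 = 6506.737643; SD = √(6134.0224·73463.8928/69255.7759) = 80.6644.

80.6644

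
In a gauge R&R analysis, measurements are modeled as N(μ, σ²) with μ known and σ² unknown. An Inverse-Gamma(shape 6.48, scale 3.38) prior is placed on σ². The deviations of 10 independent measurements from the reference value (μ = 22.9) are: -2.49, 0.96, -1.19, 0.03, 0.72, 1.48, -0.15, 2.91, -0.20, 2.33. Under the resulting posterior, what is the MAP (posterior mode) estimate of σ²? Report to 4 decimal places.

1.2807

With known mean μ and an Inverse-Gamma(α, β) prior on σ², the Normal likelihood is conjugate: posterior is Inv-Gamma(α + n/2, β + Σ(xᵢ−μ)²/2).
Σ(xᵢ−μ)² = (-2.49)² + (0.96)² + (-1.19)² + (0.03)² + (0.72)² + (1.48)² + (-0.15)² + (2.91)² + (-0.20)² + (2.33)² = 25.2070.
Posterior: Inv-Gamma(6.48 + 10/2, 3.38 + 25.2070/2) = Inv-Gamma(11.48, 15.98350).
Mode = β/(α+1) = 15.98350/12.48 = 1.2807.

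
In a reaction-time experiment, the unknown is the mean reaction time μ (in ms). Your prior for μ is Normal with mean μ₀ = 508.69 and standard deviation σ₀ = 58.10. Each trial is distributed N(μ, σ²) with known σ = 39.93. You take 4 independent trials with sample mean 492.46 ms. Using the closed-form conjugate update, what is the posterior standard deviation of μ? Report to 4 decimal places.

18.8813

For Normal data with known variance σ², a Normal(μ₀, σ₀²) prior on μ is conjugate. Posterior precision = 1/σ₀² + n/σ²; posterior mean is the precision-weighted average of μ₀ and x̄.
σ₀² = 58.10² = 3375.61, σ² = 39.93² = 1594.4049; σ² + n·σ₀² = 1594.4049 + 4·3375.61 = 15096.8449.
Posterior precision = 1/σ₀² + n/σ² = 1/3375.61 + 4/1594.4049 = (σ² + n·σ₀²)/(σ₀²σ²) = 15096.8449/(3375.61·1594.4049); posterior variance σₙ² = σ₀²σ²/(σ² + n·σ₀²) = 3375.61·1594.4049/15096.8449 = 356.504234.
Posterior SD = √σₙ² = √(3375.61·1594.4049/15096.8449) = 18.8813.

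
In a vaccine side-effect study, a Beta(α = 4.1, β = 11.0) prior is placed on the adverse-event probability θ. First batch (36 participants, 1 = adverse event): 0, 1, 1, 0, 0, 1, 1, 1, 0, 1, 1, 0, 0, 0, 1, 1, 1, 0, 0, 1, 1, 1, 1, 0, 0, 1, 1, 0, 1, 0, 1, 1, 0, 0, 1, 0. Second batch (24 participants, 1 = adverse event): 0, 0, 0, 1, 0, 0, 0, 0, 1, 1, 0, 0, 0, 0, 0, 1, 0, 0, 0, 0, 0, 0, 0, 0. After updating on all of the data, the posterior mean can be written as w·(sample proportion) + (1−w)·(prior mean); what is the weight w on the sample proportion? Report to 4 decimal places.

The Beta prior is conjugate to a Binomial/Bernoulli likelihood; the update adds successes to α and failures to β.
Total number of participants: n = 36 + 24 = 60.
Posterior mean = (α₀+k)/(α₀+β₀+n) = [n/(α₀+β₀+n)]·(k/n) + [(α₀+β₀)/(α₀+β₀+n)]·α₀/(α₀+β₀), so only n and the prior enter the weight.
The weight on the data is w = n/(α₀+β₀+n) = 60/(4.1+11.0+60) = 60/75.1 = 0.7989.

0.7989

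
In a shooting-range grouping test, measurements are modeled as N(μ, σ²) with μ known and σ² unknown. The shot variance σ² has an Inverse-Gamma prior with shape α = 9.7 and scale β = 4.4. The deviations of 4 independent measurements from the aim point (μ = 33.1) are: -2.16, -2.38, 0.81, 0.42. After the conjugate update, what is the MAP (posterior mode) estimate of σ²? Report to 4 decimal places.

0.7859

With known mean μ and an Inverse-Gamma(α, β) prior on σ², the Normal likelihood is conjugate: posterior is Inv-Gamma(α + n/2, β + Σ(xᵢ−μ)²/2).
Σ(xᵢ−μ)² = (-2.16)² + (-2.38)² + (0.81)² + (0.42)² = 11.1625.
Posterior: Inv-Gamma(9.7 + 4/2, 4.4 + 11.1625/2) = Inv-Gamma(11.70, 9.98125).
Mode = β/(α+1) = 9.98125/12.70 = 0.7859.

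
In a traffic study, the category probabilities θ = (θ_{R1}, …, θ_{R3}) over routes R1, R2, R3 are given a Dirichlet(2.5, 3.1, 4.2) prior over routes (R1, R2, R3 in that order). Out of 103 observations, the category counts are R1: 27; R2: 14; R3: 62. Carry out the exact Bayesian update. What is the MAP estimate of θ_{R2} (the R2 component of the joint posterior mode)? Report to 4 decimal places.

The Dirichlet prior is conjugate to the Multinomial likelihood: each posterior αⱼ = prior αⱼ + observed count nⱼ.
Posterior concentration: (29.5, 17.1, 66.2), total = 112.8.
Joint mode component: (α_{R2}−1)/(Σα−K) = 16.1/109.8 = 0.1466.

0.1466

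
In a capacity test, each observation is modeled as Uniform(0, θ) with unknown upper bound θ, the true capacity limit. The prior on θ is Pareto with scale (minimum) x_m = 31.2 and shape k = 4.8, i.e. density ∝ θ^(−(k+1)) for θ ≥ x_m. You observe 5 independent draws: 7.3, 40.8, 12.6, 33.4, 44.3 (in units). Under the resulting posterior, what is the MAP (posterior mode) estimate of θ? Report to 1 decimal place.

44.3

A Pareto(scale x_m, shape k) prior on the upper bound θ of Uniform(0, θ) is conjugate: posterior is Pareto(max(x_m, max xᵢ), k + n).
Sample maximum = 44.3; prior scale x_m = 31.2 → posterior scale = max = 44.3.
Posterior shape = 4.8 + 5 = 9.8.
The Pareto density is decreasing on [x_m, ∞), so the mode is x_m = 44.3.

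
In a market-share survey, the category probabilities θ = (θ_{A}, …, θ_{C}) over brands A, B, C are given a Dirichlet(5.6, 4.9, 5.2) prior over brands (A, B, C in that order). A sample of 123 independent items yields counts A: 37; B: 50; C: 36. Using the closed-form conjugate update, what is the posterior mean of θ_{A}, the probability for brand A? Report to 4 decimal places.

The Dirichlet prior is conjugate to the Multinomial likelihood: each posterior αⱼ = prior αⱼ + observed count nⱼ.
Posterior concentration: (42.6, 54.9, 41.2), total = 138.7.
E[θ_{A}|data] = α_{A}/Σα = 42.6/138.7 = 0.3071.

0.3071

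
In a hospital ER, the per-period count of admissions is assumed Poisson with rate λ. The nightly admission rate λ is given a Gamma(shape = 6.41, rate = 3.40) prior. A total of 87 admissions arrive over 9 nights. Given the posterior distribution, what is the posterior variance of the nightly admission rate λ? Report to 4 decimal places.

0.6075

With a Gamma(shape α, rate β) prior, the Poisson likelihood is conjugate: the posterior is Gamma(α + ΣXᵢ, β + n).
Posterior: Gamma(α+S, β+n) = Gamma(6.41+87, 3.40+9) = Gamma(93.41, 12.40).
Var = α/β² = 93.41/12.40² = 0.6075.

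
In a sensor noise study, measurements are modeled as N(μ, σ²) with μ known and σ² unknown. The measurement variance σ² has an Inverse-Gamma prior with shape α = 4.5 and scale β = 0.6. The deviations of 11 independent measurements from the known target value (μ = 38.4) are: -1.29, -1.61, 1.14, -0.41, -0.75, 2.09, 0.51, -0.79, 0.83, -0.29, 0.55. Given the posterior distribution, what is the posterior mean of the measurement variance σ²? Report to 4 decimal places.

0.7675

With known mean μ and an Inverse-Gamma(α, β) prior on σ², the Normal likelihood is conjugate: posterior is Inv-Gamma(α + n/2, β + Σ(xᵢ−μ)²/2).
Σ(xᵢ−μ)² = (-1.29)² + (-1.61)² + (1.14)² + (-0.41)² + (-0.75)² + (2.09)² + (0.51)² + (-0.79)² + (0.83)² + (-0.29)² + (0.55)² = 12.6142.
Posterior: Inv-Gamma(4.5 + 11/2, 0.6 + 12.6142/2) = Inv-Gamma(10.00, 6.90710).
E[σ²|data] = β/(α−1) = 6.90710/9.00 = 0.7675.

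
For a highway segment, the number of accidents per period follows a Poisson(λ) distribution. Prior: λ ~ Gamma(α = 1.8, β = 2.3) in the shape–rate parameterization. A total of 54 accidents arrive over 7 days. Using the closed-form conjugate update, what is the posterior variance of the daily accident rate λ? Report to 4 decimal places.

With a Gamma(shape α, rate β) prior, the Poisson likelihood is conjugate: the posterior is Gamma(α + ΣXᵢ, β + n).
Posterior: Gamma(α+S, β+n) = Gamma(1.8+54, 2.3+7) = Gamma(55.8, 9.3).
Var = α/β² = 55.8/9.3² = 0.6452.

0.6452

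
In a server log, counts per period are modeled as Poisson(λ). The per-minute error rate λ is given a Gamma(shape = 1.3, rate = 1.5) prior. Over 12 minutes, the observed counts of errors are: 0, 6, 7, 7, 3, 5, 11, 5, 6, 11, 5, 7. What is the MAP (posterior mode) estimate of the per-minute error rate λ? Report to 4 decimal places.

With a Gamma(shape α, rate β) prior, the Poisson likelihood is conjugate: the posterior is Gamma(α + ΣXᵢ, β + n).
Sum of counts S = 73 over n = 12 minutes.
Posterior: Gamma(α+S, β+n) = Gamma(1.3+73, 1.5+12) = Gamma(74.3, 13.5).
Mode of Gamma(α,β) for α≥1 is (α−1)/β = 73.3/13.5 = 5.4296.

5.4296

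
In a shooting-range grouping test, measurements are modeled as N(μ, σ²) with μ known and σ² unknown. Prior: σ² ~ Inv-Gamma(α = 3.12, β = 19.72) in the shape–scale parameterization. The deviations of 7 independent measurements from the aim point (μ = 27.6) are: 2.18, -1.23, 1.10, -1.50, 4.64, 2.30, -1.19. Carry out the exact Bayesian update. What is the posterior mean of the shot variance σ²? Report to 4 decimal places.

With known mean μ and an Inverse-Gamma(α, β) prior on σ², the Normal likelihood is conjugate: posterior is Inv-Gamma(α + n/2, β + Σ(xᵢ−μ)²/2).
Σ(xᵢ−μ)² = (2.18)² + (-1.23)² + (1.10)² + (-1.50)² + (4.64)² + (2.30)² + (-1.19)² = 37.9610.
Posterior: Inv-Gamma(3.12 + 7/2, 19.72 + 37.9610/2) = Inv-Gamma(6.62, 38.70050).
E[σ²|data] = β/(α−1) = 38.70050/5.62 = 6.8862.

6.8862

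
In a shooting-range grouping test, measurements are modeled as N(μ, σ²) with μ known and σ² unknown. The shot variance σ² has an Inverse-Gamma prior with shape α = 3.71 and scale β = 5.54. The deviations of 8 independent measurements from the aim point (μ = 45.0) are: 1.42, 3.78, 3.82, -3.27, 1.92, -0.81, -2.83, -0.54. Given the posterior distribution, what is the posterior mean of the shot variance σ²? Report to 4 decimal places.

4.8668

With known mean μ and an Inverse-Gamma(α, β) prior on σ², the Normal likelihood is conjugate: posterior is Inv-Gamma(α + n/2, β + Σ(xᵢ−μ)²/2).
Σ(xᵢ−μ)² = (1.42)² + (3.78)² + (3.82)² + (-3.27)² + (1.92)² + (-0.81)² + (-2.83)² + (-0.54)² = 54.2331.
Posterior: Inv-Gamma(3.71 + 8/2, 5.54 + 54.2331/2) = Inv-Gamma(7.71, 32.65655).
E[σ²|data] = β/(α−1) = 32.65655/6.71 = 4.8668.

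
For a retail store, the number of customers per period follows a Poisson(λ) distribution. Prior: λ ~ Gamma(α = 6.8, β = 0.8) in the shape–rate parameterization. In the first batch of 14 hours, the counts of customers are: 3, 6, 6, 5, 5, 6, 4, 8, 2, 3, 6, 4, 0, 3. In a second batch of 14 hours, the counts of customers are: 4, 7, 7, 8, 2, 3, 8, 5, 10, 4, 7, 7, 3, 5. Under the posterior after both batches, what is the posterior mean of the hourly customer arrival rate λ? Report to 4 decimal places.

5.1319

With a Gamma(shape α, rate β) prior, the Poisson likelihood is conjugate: the posterior is Gamma(α + ΣXᵢ, β + n).
Batch 1: sum of counts S = 61 over n = 14 hours.
After batch 1: Gamma(α+S, β+n) = Gamma(6.8+61, 0.8+14) = Gamma(67.8, 14.8).
Batch 2: sum of counts S = 80 over n = 14 hours.
After batch 2: Gamma(α+S, β+n) = Gamma(67.8+80, 14.8+14) = Gamma(147.8, 28.8).
Posterior mean = α/β = 147.8/28.8 = 5.1319.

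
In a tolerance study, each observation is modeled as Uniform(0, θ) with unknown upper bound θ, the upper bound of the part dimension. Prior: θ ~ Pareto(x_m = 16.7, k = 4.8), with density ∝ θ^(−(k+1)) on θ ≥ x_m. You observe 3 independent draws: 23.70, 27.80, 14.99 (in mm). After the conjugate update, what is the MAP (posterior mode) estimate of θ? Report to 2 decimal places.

A Pareto(scale x_m, shape k) prior on the upper bound θ of Uniform(0, θ) is conjugate: posterior is Pareto(max(x_m, max xᵢ), k + n).
Sample maximum = 27.80; prior scale x_m = 16.7 → posterior scale = max = 27.80.
Posterior shape = 4.8 + 3 = 7.8.
The Pareto density is decreasing on [x_m, ∞), so the mode is x_m = 27.80.

27.80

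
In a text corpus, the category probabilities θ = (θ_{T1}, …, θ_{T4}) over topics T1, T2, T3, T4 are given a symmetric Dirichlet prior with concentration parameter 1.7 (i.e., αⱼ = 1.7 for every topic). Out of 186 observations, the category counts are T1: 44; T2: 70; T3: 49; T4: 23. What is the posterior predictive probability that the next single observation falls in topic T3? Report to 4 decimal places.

The Dirichlet prior is conjugate to the Multinomial likelihood: each posterior αⱼ = prior αⱼ + observed count nⱼ.
Posterior concentration: (45.7, 71.7, 50.7, 24.7), total = 192.8.
P(next = T3 | data) = α_{T3}/Σα = 0.2630.

0.2630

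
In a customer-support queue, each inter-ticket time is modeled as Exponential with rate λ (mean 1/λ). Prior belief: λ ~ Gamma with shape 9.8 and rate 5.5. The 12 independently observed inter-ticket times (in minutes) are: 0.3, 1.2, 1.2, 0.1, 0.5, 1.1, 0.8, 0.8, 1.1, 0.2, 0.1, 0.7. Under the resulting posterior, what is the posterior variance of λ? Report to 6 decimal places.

With a Gamma(shape α, rate β) prior on the exponential rate λ, the posterior after n observations with total T = Σxᵢ is Gamma(α+n, β+T).
Sum of observations T = 8.1 minutes; n = 12.
Posterior: Gamma(9.8+12, 5.5+8.1) = Gamma(21.8, 13.6).
Var = α/β² = 0.117863.

0.117863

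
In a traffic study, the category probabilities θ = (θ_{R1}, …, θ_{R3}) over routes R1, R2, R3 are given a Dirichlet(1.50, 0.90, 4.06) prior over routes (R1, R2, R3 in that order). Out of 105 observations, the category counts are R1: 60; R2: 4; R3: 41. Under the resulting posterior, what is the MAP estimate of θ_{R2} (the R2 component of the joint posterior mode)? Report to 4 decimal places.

The Dirichlet prior is conjugate to the Multinomial likelihood: each posterior αⱼ = prior αⱼ + observed count nⱼ.
Posterior concentration: (61.50, 4.90, 45.06), total = 111.46.
Joint mode component: (α_{R2}−1)/(Σα−K) = 3.90/108.46 = 0.0360.

0.0360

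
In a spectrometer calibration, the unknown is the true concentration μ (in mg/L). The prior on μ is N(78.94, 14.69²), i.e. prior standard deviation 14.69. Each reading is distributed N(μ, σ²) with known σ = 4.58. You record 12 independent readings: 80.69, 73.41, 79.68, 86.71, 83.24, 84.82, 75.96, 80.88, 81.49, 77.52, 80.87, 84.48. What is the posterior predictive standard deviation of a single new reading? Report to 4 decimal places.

4.7655

For Normal data with known variance σ², a Normal(μ₀, σ₀²) prior on μ is conjugate. Posterior precision = 1/σ₀² + n/σ²; posterior mean is the precision-weighted average of μ₀ and x̄.
σ₀² = 14.69² = 215.7961, σ² = 4.58² = 20.9764; σ² + n·σ₀² = 20.9764 + 12·215.7961 = 2610.5296.
Posterior precision = 1/σ₀² + n/σ² = 1/215.7961 + 12/20.9764 = (σ² + n·σ₀²)/(σ₀²σ²) = 2610.5296/(215.7961·20.9764); posterior variance σₙ² = σ₀²σ²/(σ² + n·σ₀²) = 215.7961·20.9764/2610.5296 = 1.733987.
Predictive variance for one new observation = σₙ² + σ² = 215.7961·20.9764/2610.5296 + 20.9764 = σ²·(σ₀² + 2610.5296)/2610.5296 = 20.9764·2826.3257/2610.5296 = 22.710387; SD = √(20.9764·2826.3257/2610.5296) = 4.7655.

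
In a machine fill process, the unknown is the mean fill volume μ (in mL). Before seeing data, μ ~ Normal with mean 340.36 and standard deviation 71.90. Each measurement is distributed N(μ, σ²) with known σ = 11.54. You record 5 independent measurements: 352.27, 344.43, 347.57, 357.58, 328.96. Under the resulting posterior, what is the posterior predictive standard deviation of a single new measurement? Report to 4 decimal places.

12.6360

For Normal data with known variance σ², a Normal(μ₀, σ₀²) prior on μ is conjugate. Posterior precision = 1/σ₀² + n/σ²; posterior mean is the precision-weighted average of μ₀ and x̄.
σ₀² = 71.90² = 5169.61, σ² = 11.54² = 133.1716; σ² + n·σ₀² = 133.1716 + 5·5169.61 = 25981.2216.
Posterior precision = 1/σ₀² + n/σ² = 1/5169.61 + 5/133.1716 = (σ² + n·σ₀²)/(σ₀²σ²) = 25981.2216/(5169.61·133.1716); posterior variance σₙ² = σ₀²σ²/(σ² + n·σ₀²) = 5169.61·133.1716/25981.2216 = 26.497801.
Predictive variance for one new observation = σₙ² + σ² = 5169.61·133.1716/25981.2216 + 133.1716 = σ²·(σ₀² + 25981.2216)/25981.2216 = 133.1716·31150.8316/25981.2216 = 159.669401; SD = √(133.1716·31150.8316/25981.2216) = 12.6360.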